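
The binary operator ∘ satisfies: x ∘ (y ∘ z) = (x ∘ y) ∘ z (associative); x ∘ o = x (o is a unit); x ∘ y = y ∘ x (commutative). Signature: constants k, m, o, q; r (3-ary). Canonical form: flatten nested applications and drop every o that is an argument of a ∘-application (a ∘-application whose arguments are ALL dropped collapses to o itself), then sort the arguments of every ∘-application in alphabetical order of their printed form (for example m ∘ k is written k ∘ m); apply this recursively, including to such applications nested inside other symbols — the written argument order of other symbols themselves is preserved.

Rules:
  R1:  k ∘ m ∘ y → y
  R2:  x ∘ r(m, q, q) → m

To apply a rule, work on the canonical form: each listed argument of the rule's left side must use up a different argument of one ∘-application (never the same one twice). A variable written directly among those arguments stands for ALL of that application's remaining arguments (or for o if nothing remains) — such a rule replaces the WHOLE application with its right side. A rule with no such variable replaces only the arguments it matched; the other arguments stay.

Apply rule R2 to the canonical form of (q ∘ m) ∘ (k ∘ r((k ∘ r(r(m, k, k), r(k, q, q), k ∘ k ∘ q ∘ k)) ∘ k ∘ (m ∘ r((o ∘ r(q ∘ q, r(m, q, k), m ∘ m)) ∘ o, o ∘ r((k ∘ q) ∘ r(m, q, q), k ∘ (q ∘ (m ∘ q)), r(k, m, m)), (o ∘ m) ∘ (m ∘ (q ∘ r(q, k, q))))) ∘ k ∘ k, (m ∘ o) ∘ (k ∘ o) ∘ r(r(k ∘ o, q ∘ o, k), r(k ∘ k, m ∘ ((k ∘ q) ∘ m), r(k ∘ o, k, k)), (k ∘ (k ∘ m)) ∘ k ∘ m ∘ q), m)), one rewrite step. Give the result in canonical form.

Canonical form:  k ∘ m ∘ q ∘ r(k ∘ k ∘ k ∘ k ∘ m ∘ r(r(m, k, k), r(k, q, q), k ∘ k ∘ k ∘ q) ∘ r(r(q ∘ q, r(m, q, k), m ∘ m), r(k ∘ q ∘ r(m, q, q), k ∘ m ∘ q ∘ q, r(k, m, m)), m ∘ m ∘ q ∘ r(q, k, q)), k ∘ m ∘ r(r(k, q, k), r(k ∘ k, k ∘ m ∘ m ∘ q, r(k, k, k)), k ∘ k ∘ k ∘ m ∘ m ∘ q), m)
Match R2:  consume r(m, q, q);  x := k ∘ q
Every leftover argument binds to the variable; the entire application is replaced.
Result:  k ∘ m ∘ q ∘ r(k ∘ k ∘ k ∘ k ∘ m ∘ r(r(m, k, k), r(k, q, q), k ∘ k ∘ k ∘ q) ∘ r(r(q ∘ q, r(m, q, k), m ∘ m), r(m, k ∘ m ∘ q ∘ q, r(k, m, m)), m ∘ m ∘ q ∘ r(q, k, q)), k ∘ m ∘ r(r(k, q, k), r(k ∘ k, k ∘ m ∘ m ∘ q, r(k, k, k)), k ∘ k ∘ k ∘ m ∘ m ∘ q), m)

Answer: k ∘ m ∘ q ∘ r(k ∘ k ∘ k ∘ k ∘ m ∘ r(r(m, k, k), r(k, q, q), k ∘ k ∘ k ∘ q) ∘ r(r(q ∘ q, r(m, q, k), m ∘ m), r(m, k ∘ m ∘ q ∘ q, r(k, m, m)), m ∘ m ∘ q ∘ r(q, k, q)), k ∘ m ∘ r(r(k, q, k), r(k ∘ k, k ∘ m ∘ m ∘ q, r(k, k, k)), k ∘ k ∘ k ∘ m ∘ m ∘ q), m)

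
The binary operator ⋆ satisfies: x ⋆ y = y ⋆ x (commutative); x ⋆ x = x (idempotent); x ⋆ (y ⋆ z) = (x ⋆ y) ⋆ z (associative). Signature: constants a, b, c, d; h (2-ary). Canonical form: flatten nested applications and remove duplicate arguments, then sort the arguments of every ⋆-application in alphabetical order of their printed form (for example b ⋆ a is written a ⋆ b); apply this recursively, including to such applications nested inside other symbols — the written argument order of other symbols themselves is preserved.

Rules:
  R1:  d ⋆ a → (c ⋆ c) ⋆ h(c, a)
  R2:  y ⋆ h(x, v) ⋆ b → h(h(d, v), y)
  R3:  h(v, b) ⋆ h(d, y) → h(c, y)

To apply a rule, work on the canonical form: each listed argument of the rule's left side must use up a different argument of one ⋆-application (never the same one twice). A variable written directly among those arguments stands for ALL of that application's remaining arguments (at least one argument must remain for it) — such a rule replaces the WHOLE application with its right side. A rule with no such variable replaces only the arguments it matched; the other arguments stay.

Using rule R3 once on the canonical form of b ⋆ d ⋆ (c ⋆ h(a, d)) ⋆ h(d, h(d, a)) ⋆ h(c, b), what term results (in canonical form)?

Canonical form:  b ⋆ c ⋆ d ⋆ h(a, d) ⋆ h(c, b) ⋆ h(d, h(d, a))
R3 matches:  uses h(c, b), h(d, h(d, a));  v := c, y := h(d, a)
Result:  b ⋆ c ⋆ d ⋆ h(a, d) ⋆ h(c, h(d, a))

Answer: b ⋆ c ⋆ d ⋆ h(a, d) ⋆ h(c, h(d, a))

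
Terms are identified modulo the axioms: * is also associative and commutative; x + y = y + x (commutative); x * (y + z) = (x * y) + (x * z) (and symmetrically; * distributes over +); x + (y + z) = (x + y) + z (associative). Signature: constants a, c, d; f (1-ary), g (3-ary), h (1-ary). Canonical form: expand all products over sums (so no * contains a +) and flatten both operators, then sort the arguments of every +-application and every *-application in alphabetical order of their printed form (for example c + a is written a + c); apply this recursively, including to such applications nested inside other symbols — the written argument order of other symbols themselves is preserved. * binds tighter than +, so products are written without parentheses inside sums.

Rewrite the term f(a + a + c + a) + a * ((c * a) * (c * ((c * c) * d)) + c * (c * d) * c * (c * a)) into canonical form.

Answer: a * a * c * c * c * c * d + a * a * c * c * c * c * d + f(a + a + a + c)

Derivation:
Distribute:  f(a + a + a + c) + a * a * c * c * c * c * d + a * a * c * c * c * c * d
Sort arguments:  a * a * c * c * c * c * d + a * a * c * c * c * c * d + f(a + a + a + c)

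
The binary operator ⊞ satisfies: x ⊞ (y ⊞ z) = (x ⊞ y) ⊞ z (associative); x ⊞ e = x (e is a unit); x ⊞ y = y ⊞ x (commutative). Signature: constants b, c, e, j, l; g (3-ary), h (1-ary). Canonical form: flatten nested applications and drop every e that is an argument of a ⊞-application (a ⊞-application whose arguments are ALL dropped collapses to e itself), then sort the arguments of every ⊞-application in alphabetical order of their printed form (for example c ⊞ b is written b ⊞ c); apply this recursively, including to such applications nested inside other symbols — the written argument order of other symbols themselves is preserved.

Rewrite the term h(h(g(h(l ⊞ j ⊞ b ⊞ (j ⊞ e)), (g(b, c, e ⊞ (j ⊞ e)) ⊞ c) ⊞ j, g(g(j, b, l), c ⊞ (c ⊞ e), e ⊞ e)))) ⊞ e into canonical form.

Answer: h(h(g(h(b ⊞ j ⊞ j ⊞ l), c ⊞ g(b, c, j) ⊞ j, g(g(j, b, l), c ⊞ c, e))))

Derivation:
Canonicalize subterm:  h(h(g(h(l ⊞ j ⊞ b ⊞ (j ⊞ e)), (g(b, c, e ⊞ (j ⊞ e)) ⊞ c) ⊞ j, g(g(j, b, l), c ⊞ (c ⊞ e), e ⊞ e))))  →  h(h(g(h(b ⊞ j ⊞ j ⊞ l), c ⊞ g(b, c, j) ⊞ j, g(g(j, b, l), c ⊞ c, e))))
Unit:  drop e
Order the arguments:  h(h(g(h(b ⊞ j ⊞ j ⊞ l), c ⊞ g(b, c, j) ⊞ j, g(g(j, b, l), c ⊞ c, e))))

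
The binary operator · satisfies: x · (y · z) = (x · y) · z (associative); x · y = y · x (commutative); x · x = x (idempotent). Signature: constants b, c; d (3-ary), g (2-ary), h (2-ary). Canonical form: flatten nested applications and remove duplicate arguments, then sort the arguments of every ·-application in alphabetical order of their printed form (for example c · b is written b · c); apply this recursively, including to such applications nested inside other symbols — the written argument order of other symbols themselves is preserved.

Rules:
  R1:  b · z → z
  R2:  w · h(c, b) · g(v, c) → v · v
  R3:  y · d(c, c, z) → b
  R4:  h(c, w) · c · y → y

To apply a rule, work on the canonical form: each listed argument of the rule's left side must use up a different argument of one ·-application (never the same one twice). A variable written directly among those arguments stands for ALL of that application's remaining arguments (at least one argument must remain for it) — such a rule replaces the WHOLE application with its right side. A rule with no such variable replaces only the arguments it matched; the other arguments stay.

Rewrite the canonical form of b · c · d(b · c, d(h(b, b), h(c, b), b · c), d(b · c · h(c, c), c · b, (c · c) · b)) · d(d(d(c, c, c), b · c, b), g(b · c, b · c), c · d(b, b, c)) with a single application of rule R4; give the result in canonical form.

Canonical form:  b · c · d(b · c, d(h(b, b), h(c, b), b · c), d(b · c · h(c, c), b · c, b · c)) · d(d(d(c, c, c), b · c, b), g(b · c, b · c), c · d(b, b, c))
Match R4:  consume c, h(c, c);  w := c, y := b
The extension variable absorbs all remaining arguments, so the whole application is rewritten.
New term:  b · c · d(b · c, d(h(b, b), h(c, b), b · c), d(b, b · c, b · c)) · d(d(d(c, c, c), b · c, b), g(b · c, b · c), c · d(b, b, c))

Answer: b · c · d(b · c, d(h(b, b), h(c, b), b · c), d(b, b · c, b · c)) · d(d(d(c, c, c), b · c, b), g(b · c, b · c), c · d(b, b, c))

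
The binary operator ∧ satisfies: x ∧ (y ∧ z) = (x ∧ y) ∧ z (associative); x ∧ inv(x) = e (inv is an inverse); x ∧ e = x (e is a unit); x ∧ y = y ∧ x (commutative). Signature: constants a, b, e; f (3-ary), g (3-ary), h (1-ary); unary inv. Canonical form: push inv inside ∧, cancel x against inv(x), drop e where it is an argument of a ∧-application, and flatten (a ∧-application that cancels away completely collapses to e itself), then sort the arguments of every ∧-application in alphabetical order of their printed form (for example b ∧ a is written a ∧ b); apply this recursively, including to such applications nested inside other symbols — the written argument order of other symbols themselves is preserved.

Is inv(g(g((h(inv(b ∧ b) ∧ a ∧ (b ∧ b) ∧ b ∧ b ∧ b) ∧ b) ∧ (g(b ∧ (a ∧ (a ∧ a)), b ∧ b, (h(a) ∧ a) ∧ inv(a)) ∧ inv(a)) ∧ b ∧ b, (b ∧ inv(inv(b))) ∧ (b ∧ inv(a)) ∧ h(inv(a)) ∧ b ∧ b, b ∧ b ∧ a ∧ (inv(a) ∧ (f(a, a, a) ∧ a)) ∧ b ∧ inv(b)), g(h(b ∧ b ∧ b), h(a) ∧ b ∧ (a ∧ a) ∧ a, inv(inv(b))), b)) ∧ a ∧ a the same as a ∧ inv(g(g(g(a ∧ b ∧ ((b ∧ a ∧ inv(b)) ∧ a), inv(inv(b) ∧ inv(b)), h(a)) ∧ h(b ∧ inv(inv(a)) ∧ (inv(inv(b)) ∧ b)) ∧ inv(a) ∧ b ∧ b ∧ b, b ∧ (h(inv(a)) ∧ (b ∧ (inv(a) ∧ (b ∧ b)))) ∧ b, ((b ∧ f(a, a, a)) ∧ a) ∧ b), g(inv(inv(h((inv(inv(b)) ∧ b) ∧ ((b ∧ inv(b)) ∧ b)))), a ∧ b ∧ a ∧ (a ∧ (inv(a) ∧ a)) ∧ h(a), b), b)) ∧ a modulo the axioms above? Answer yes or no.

Answer: yes — both canonical forms are a ∧ a ∧ inv(g(g(b ∧ b ∧ b ∧ g(a ∧ a ∧ a ∧ b, b ∧ b, h(a)) ∧ h(a ∧ b ∧ b ∧ b) ∧ inv(a), b ∧ b ∧ b ∧ b ∧ b ∧ h(inv(a)) ∧ inv(a), a ∧ b ∧ b ∧ f(a, a, a)), g(h(b ∧ b ∧ b), a ∧ a ∧ a ∧ b ∧ h(a), b), b))

Derivation:
Left:  inv(g(g((h(inv(b ∧ b) ∧ a ∧ (b ∧ b) ∧ b ∧ b ∧ b) ∧ b) ∧ (g(b ∧ (a ∧ (a ∧ a)), b ∧ b, (h(a) ∧ a) ∧ inv(a)) ∧ inv(a)) ∧ b ∧ b, (b ∧ inv(inv(b))) ∧ (b ∧ inv(a)) ∧ h(inv(a)) ∧ b ∧ b, b ∧ b ∧ a ∧ (inv(a) ∧ (f(a, a, a) ∧ a)) ∧ b ∧ inv(b)), g(h(b ∧ b ∧ b), h(a) ∧ b ∧ (a ∧ a) ∧ a, inv(inv(b))), b)) ∧ a ∧ a
  Push inv inside:  distribute inv over ∧ and collapse double inv
  Collect:  inv(g(g(b ∧ b ∧ b ∧ g(a ∧ a ∧ a ∧ b, b ∧ b, h(a)) ∧ h(a ∧ b ∧ b ∧ b) ∧ inv(a), b ∧ b ∧ b ∧ b ∧ b ∧ h(inv(a)) ∧ inv(a), a ∧ b ∧ b ∧ f(a, a, a)), g(h(b ∧ b ∧ b), a ∧ a ∧ a ∧ b ∧ h(a), b), b)) ∧ a ∧ a
  Sort arguments:  a ∧ a ∧ inv(g(g(b ∧ b ∧ b ∧ g(a ∧ a ∧ a ∧ b, b ∧ b, h(a)) ∧ h(a ∧ b ∧ b ∧ b) ∧ inv(a), b ∧ b ∧ b ∧ b ∧ b ∧ h(inv(a)) ∧ inv(a), a ∧ b ∧ b ∧ f(a, a, a)), g(h(b ∧ b ∧ b), a ∧ a ∧ a ∧ b ∧ h(a), b), b))
Right:  a ∧ inv(g(g(g(a ∧ b ∧ ((b ∧ a ∧ inv(b)) ∧ a), inv(inv(b) ∧ inv(b)), h(a)) ∧ h(b ∧ inv(inv(a)) ∧ (inv(inv(b)) ∧ b)) ∧ inv(a) ∧ b ∧ b ∧ b, b ∧ (h(inv(a)) ∧ (b ∧ (inv(a) ∧ (b ∧ b)))) ∧ b, ((b ∧ f(a, a, a)) ∧ a) ∧ b), g(inv(inv(h((inv(inv(b)) ∧ b) ∧ ((b ∧ inv(b)) ∧ b)))), a ∧ b ∧ a ∧ (a ∧ (inv(a) ∧ a)) ∧ h(a), b), b)) ∧ a
  Push inv inside:  distribute inv over ∧ and collapse double inv
  Collect:  a ∧ a ∧ inv(g(g(b ∧ b ∧ b ∧ g(a ∧ a ∧ a ∧ b, b ∧ b, h(a)) ∧ h(a ∧ b ∧ b ∧ b) ∧ inv(a), b ∧ b ∧ b ∧ b ∧ b ∧ h(inv(a)) ∧ inv(a), a ∧ b ∧ b ∧ f(a, a, a)), g(h(b ∧ b ∧ b), a ∧ a ∧ a ∧ b ∧ h(a), b), b))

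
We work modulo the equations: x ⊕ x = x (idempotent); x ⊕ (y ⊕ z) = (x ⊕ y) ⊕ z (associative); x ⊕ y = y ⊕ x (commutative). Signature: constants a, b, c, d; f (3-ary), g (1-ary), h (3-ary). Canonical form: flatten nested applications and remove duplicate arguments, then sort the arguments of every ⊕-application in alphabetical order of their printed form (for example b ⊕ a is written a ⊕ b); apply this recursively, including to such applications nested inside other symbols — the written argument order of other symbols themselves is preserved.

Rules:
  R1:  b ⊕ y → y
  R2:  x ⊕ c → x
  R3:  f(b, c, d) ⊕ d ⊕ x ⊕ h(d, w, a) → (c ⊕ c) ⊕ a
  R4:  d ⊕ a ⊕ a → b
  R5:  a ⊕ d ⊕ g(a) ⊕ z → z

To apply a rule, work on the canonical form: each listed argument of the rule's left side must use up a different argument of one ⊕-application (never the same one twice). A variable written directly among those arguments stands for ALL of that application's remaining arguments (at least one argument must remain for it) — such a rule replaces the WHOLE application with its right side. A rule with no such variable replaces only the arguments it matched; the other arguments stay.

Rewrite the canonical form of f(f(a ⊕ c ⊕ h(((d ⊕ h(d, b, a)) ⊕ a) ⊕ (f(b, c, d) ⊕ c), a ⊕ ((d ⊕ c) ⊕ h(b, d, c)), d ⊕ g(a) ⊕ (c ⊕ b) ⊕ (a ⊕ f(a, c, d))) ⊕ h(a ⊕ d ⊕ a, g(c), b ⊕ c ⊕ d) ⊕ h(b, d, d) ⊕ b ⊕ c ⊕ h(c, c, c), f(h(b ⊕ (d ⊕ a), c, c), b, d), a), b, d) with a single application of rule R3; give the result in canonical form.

Answer: f(f(a ⊕ b ⊕ c ⊕ h(a ⊕ c, a ⊕ c ⊕ d ⊕ h(b, d, c), a ⊕ b ⊕ c ⊕ d ⊕ f(a, c, d) ⊕ g(a)) ⊕ h(a ⊕ d, g(c), b ⊕ c ⊕ d) ⊕ h(b, d, d) ⊕ h(c, c, c), f(h(a ⊕ b ⊕ d, c, c), b, d), a), b, d)

Derivation:
Canonical form:  f(f(a ⊕ b ⊕ c ⊕ h(a ⊕ c ⊕ d ⊕ f(b, c, d) ⊕ h(d, b, a), a ⊕ c ⊕ d ⊕ h(b, d, c), a ⊕ b ⊕ c ⊕ d ⊕ f(a, c, d) ⊕ g(a)) ⊕ h(a ⊕ d, g(c), b ⊕ c ⊕ d) ⊕ h(b, d, d) ⊕ h(c, c, c), f(h(a ⊕ b ⊕ d, c, c), b, d), a), b, d)
Match R3:  consume d, f(b, c, d), h(d, b, a);  w := b, x := a ⊕ c
Every leftover argument binds to the variable; the entire application is replaced.
Result:  f(f(a ⊕ b ⊕ c ⊕ h(a ⊕ c, a ⊕ c ⊕ d ⊕ h(b, d, c), a ⊕ b ⊕ c ⊕ d ⊕ f(a, c, d) ⊕ g(a)) ⊕ h(a ⊕ d, g(c), b ⊕ c ⊕ d) ⊕ h(b, d, d) ⊕ h(c, c, c), f(h(a ⊕ b ⊕ d, c, c), b, d), a), b, d)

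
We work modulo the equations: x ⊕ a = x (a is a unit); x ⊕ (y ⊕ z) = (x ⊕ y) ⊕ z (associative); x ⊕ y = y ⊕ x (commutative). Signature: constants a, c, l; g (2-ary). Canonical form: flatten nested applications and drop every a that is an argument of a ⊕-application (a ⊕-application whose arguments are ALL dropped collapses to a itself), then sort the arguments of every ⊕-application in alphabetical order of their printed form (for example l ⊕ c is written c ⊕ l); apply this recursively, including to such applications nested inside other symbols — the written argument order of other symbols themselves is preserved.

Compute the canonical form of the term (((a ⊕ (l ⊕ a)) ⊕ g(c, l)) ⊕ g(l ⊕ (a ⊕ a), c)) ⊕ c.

Answer: c ⊕ g(c, l) ⊕ g(l, c) ⊕ l

Derivation:
Flatten:  a ⊕ l ⊕ a ⊕ g(c, l) ⊕ g(l ⊕ (a ⊕ a), c) ⊕ c
Inside:  g(l ⊕ (a ⊕ a), c)  →  g(l, c)
Drop the unit:  drop a (×2)
Order the arguments:  c ⊕ g(c, l) ⊕ g(l, c) ⊕ l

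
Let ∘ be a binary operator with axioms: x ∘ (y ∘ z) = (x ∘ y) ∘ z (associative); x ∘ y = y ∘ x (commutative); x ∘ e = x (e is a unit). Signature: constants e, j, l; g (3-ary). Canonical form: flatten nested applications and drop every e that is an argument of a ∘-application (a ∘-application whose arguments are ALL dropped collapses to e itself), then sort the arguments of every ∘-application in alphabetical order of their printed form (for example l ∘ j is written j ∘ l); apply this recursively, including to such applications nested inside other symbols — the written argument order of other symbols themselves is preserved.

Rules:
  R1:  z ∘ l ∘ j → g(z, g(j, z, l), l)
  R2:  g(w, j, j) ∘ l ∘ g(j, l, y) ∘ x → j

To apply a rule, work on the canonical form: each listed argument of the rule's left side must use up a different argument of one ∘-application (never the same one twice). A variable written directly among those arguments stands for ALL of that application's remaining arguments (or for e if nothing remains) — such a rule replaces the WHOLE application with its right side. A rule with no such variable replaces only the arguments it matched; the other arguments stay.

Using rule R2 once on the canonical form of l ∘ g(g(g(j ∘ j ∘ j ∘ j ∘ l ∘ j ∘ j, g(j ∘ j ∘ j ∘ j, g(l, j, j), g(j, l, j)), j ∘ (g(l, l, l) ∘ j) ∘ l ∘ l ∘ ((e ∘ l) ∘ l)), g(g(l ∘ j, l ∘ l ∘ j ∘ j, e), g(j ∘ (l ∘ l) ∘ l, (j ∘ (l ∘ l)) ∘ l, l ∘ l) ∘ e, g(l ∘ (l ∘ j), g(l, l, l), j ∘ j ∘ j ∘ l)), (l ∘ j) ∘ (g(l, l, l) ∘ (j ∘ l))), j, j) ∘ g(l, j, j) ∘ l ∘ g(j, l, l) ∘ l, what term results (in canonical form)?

Answer: j

Derivation:
Canonical form:  g(g(g(j ∘ j ∘ j ∘ j ∘ j ∘ j ∘ l, g(j ∘ j ∘ j ∘ j, g(l, j, j), g(j, l, j)), g(l, l, l) ∘ j ∘ j ∘ l ∘ l ∘ l ∘ l), g(g(j ∘ l, j ∘ j ∘ l ∘ l, e), g(j ∘ l ∘ l ∘ l, j ∘ l ∘ l ∘ l, l ∘ l), g(j ∘ l ∘ l, g(l, l, l), j ∘ j ∘ j ∘ l)), g(l, l, l) ∘ j ∘ j ∘ l ∘ l), j, j) ∘ g(j, l, l) ∘ g(l, j, j) ∘ l ∘ l ∘ l
Match R2:  consume g(g(g(j ∘ j ∘ j ∘ j ∘ j ∘ j ∘ l, g(j ∘ j ∘ j ∘ j, g(l, j, j), g(j, l, j)), g(l, l, l) ∘ j ∘ j ∘ l ∘ l ∘ l ∘ l), g(g(j ∘ l, j ∘ j ∘ l ∘ l, e), g(j ∘ l ∘ l ∘ l, j ∘ l ∘ l ∘ l, l ∘ l), g(j ∘ l ∘ l, g(l, l, l), j ∘ j ∘ j ∘ l)), g(l, l, l) ∘ j ∘ j ∘ l ∘ l), j, j), g(j, l, l), l;  w := g(g(j ∘ j ∘ j ∘ j ∘ j ∘ j ∘ l, g(j ∘ j ∘ j ∘ j, g(l, j, j), g(j, l, j)), g(l, l, l) ∘ j ∘ j ∘ l ∘ l ∘ l ∘ l), g(g(j ∘ l, j ∘ j ∘ l ∘ l, e), g(j ∘ l ∘ l ∘ l, j ∘ l ∘ l ∘ l, l ∘ l), g(j ∘ l ∘ l, g(l, l, l), j ∘ j ∘ j ∘ l)), g(l, l, l) ∘ j ∘ j ∘ l ∘ l), x := g(l, j, j) ∘ l ∘ l, y := l
The variable takes the whole remainder — replace the entire application.
Giving:  j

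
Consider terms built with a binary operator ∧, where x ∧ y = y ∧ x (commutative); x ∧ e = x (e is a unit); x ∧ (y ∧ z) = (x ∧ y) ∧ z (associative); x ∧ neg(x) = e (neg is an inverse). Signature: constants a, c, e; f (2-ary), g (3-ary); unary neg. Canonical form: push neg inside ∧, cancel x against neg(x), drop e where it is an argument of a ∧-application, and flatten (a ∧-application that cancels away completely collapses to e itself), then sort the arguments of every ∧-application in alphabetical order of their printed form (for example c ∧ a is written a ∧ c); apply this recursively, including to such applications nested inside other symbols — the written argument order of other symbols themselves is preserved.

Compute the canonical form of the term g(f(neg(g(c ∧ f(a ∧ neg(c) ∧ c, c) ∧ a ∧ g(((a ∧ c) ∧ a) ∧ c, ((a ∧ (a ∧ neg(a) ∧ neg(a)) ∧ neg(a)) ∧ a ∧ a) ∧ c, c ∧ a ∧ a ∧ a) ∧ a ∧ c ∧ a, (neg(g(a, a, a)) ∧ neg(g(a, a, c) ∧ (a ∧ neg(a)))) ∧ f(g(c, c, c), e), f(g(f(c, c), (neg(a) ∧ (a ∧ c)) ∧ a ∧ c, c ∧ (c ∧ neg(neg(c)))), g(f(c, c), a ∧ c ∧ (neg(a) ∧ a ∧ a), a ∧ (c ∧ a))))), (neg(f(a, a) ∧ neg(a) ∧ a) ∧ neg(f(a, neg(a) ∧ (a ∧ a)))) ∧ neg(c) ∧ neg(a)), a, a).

Answer: g(f(neg(g(a ∧ a ∧ a ∧ c ∧ c ∧ f(a, c) ∧ g(a ∧ a ∧ c ∧ c, a ∧ c, a ∧ a ∧ a ∧ c), f(g(c, c, c), e) ∧ neg(g(a, a, a)) ∧ neg(g(a, a, c)), f(g(f(c, c), a ∧ c ∧ c, c ∧ c ∧ c), g(f(c, c), a ∧ a ∧ c, a ∧ a ∧ c)))), neg(a) ∧ neg(c) ∧ neg(f(a, a)) ∧ neg(f(a, a))), a, a)

Derivation:
Focus inside:  c ∧ f(a ∧ neg(c) ∧ c, c) ∧ a ∧ g(((a ∧ c) ∧ a) ∧ c, ((a ∧ (a ∧ neg(a) ∧ neg(a)) ∧ neg(a)) ∧ a ∧ a) ∧ c, c ∧ a ∧ a ∧ a) ∧ a ∧ c ∧ a
Collect:  c ∧ c ∧ f(a, c) ∧ a ∧ a ∧ a ∧ g(a ∧ a ∧ c ∧ c, a ∧ c, a ∧ a ∧ a ∧ c)
Order the arguments:  a ∧ a ∧ a ∧ c ∧ c ∧ f(a, c) ∧ g(a ∧ a ∧ c ∧ c, a ∧ c, a ∧ a ∧ a ∧ c)
Put back:  g(f(neg(g(a ∧ a ∧ a ∧ c ∧ c ∧ f(a, c) ∧ g(a ∧ a ∧ c ∧ c, a ∧ c, a ∧ a ∧ a ∧ c), f(g(c, c, c), e) ∧ neg(g(a, a, a)) ∧ neg(g(a, a, c)), f(g(f(c, c), a ∧ c ∧ c, c ∧ c ∧ c), g(f(c, c), a ∧ a ∧ c, a ∧ a ∧ c)))), neg(a) ∧ neg(c) ∧ neg(f(a, a)) ∧ neg(f(a, a))), a, a)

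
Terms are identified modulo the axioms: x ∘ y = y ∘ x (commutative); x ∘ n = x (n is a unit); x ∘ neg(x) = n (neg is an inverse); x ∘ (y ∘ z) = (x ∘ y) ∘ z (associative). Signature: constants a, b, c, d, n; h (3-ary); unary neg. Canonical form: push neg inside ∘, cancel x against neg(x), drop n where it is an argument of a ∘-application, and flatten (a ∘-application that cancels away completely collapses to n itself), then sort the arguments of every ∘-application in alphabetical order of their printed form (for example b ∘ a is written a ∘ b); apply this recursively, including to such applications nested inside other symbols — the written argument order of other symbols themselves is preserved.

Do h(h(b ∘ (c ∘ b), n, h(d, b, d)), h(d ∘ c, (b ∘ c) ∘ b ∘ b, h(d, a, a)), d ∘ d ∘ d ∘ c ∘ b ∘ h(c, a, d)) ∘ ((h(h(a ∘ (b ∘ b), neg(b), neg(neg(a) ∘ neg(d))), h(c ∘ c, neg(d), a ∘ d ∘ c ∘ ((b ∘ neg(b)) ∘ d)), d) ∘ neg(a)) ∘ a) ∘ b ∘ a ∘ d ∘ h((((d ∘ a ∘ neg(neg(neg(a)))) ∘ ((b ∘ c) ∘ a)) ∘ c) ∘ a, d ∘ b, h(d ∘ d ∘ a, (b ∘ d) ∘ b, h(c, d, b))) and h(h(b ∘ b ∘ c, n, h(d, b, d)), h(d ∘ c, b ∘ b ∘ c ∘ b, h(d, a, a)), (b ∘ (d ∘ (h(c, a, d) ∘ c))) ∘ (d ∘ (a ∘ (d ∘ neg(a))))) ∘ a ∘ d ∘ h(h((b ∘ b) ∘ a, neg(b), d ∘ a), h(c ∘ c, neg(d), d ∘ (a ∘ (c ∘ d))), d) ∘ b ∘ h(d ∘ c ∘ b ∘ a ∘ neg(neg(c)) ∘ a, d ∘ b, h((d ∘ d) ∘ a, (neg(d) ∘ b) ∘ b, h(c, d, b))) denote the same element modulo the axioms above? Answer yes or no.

Answer: no — a ∘ b ∘ d ∘ h(a ∘ a ∘ b ∘ c ∘ c ∘ d, b ∘ d, h(a ∘ d ∘ d, b ∘ b ∘ d, h(c, d, b))) ∘ h(h(a ∘ b ∘ b, neg(b), a ∘ d), h(c ∘ c, neg(d), a ∘ c ∘ d ∘ d), d) ∘ h(h(b ∘ b ∘ c, n, h(d, b, d)), h(c ∘ d, b ∘ b ∘ b ∘ c, h(d, a, a)), b ∘ c ∘ d ∘ d ∘ d ∘ h(c, a, d)) vs a ∘ b ∘ d ∘ h(a ∘ a ∘ b ∘ c ∘ c ∘ d, b ∘ d, h(a ∘ d ∘ d, b ∘ b ∘ neg(d), h(c, d, b))) ∘ h(h(a ∘ b ∘ b, neg(b), a ∘ d), h(c ∘ c, neg(d), a ∘ c ∘ d ∘ d), d) ∘ h(h(b ∘ b ∘ c, n, h(d, b, d)), h(c ∘ d, b ∘ b ∘ b ∘ c, h(d, a, a)), b ∘ c ∘ d ∘ d ∘ d ∘ h(c, a, d))

Derivation:
Left:  h(h(b ∘ (c ∘ b), n, h(d, b, d)), h(d ∘ c, (b ∘ c) ∘ b ∘ b, h(d, a, a)), d ∘ d ∘ d ∘ c ∘ b ∘ h(c, a, d)) ∘ ((h(h(a ∘ (b ∘ b), neg(b), neg(neg(a) ∘ neg(d))), h(c ∘ c, neg(d), a ∘ d ∘ c ∘ ((b ∘ neg(b)) ∘ d)), d) ∘ neg(a)) ∘ a) ∘ b ∘ a ∘ d ∘ h((((d ∘ a ∘ neg(neg(neg(a)))) ∘ ((b ∘ c) ∘ a)) ∘ c) ∘ a, d ∘ b, h(d ∘ d ∘ a, (b ∘ d) ∘ b, h(c, d, b)))
  Push neg inside:  distribute neg over ∘ and collapse double neg
  Collect:  h(h(b ∘ b ∘ c, n, h(d, b, d)), h(c ∘ d, b ∘ b ∘ b ∘ c, h(d, a, a)), b ∘ c ∘ d ∘ d ∘ d ∘ h(c, a, d)) ∘ h(h(a ∘ b ∘ b, neg(b), a ∘ d), h(c ∘ c, neg(d), a ∘ c ∘ d ∘ d), d) ∘ a ∘ b ∘ d ∘ h(a ∘ a ∘ b ∘ c ∘ c ∘ d, b ∘ d, h(a ∘ d ∘ d, b ∘ b ∘ d, h(c, d, b)))
  Order the arguments:  a ∘ b ∘ d ∘ h(a ∘ a ∘ b ∘ c ∘ c ∘ d, b ∘ d, h(a ∘ d ∘ d, b ∘ b ∘ d, h(c, d, b))) ∘ h(h(a ∘ b ∘ b, neg(b), a ∘ d), h(c ∘ c, neg(d), a ∘ c ∘ d ∘ d), d) ∘ h(h(b ∘ b ∘ c, n, h(d, b, d)), h(c ∘ d, b ∘ b ∘ b ∘ c, h(d, a, a)), b ∘ c ∘ d ∘ d ∘ d ∘ h(c, a, d))
Right:  h(h(b ∘ b ∘ c, n, h(d, b, d)), h(d ∘ c, b ∘ b ∘ c ∘ b, h(d, a, a)), (b ∘ (d ∘ (h(c, a, d) ∘ c))) ∘ (d ∘ (a ∘ (d ∘ neg(a))))) ∘ a ∘ d ∘ h(h((b ∘ b) ∘ a, neg(b), d ∘ a), h(c ∘ c, neg(d), d ∘ (a ∘ (c ∘ d))), d) ∘ b ∘ h(d ∘ c ∘ b ∘ a ∘ neg(neg(c)) ∘ a, d ∘ b, h((d ∘ d) ∘ a, (neg(d) ∘ b) ∘ b, h(c, d, b)))
  Push neg inside:  distribute neg over ∘ and collapse double neg
  Collect terms:  h(h(b ∘ b ∘ c, n, h(d, b, d)), h(c ∘ d, b ∘ b ∘ b ∘ c, h(d, a, a)), b ∘ c ∘ d ∘ d ∘ d ∘ h(c, a, d)) ∘ a ∘ d ∘ h(h(a ∘ b ∘ b, neg(b), a ∘ d), h(c ∘ c, neg(d), a ∘ c ∘ d ∘ d), d) ∘ b ∘ h(a ∘ a ∘ b ∘ c ∘ c ∘ d, b ∘ d, h(a ∘ d ∘ d, b ∘ b ∘ neg(d), h(c, d, b)))
  Sort arguments:  a ∘ b ∘ d ∘ h(a ∘ a ∘ b ∘ c ∘ c ∘ d, b ∘ d, h(a ∘ d ∘ d, b ∘ b ∘ neg(d), h(c, d, b))) ∘ h(h(a ∘ b ∘ b, neg(b), a ∘ d), h(c ∘ c, neg(d), a ∘ c ∘ d ∘ d), d) ∘ h(h(b ∘ b ∘ c, n, h(d, b, d)), h(c ∘ d, b ∘ b ∘ b ∘ c, h(d, a, a)), b ∘ c ∘ d ∘ d ∘ d ∘ h(c, a, d))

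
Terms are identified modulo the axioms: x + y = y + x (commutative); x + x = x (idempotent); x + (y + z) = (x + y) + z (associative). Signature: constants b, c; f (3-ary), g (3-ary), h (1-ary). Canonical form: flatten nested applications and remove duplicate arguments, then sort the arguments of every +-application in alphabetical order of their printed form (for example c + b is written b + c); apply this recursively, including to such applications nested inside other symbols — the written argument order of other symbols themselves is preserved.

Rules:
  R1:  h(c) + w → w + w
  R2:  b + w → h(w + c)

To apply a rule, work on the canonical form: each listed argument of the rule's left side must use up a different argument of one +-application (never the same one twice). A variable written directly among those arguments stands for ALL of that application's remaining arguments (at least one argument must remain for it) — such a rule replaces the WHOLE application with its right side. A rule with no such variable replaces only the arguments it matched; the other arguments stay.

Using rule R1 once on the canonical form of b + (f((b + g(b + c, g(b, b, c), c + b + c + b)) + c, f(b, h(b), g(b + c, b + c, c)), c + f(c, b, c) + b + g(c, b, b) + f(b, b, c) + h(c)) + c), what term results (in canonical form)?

Answer: b + c + f(b + c + g(b + c, g(b, b, c), b + c), f(b, h(b), g(b + c, b + c, c)), b + c + f(b, b, c) + f(c, b, c) + g(c, b, b))

Derivation:
Canonical form:  b + c + f(b + c + g(b + c, g(b, b, c), b + c), f(b, h(b), g(b + c, b + c, c)), b + c + f(b, b, c) + f(c, b, c) + g(c, b, b) + h(c))
Apply R1:  consuming h(c);  w := b + c + f(b, b, c) + f(c, b, c) + g(c, b, b)
The extension variable absorbs all remaining arguments, so the whole application is rewritten.
Result:  b + c + f(b + c + g(b + c, g(b, b, c), b + c), f(b, h(b), g(b + c, b + c, c)), b + c + f(b, b, c) + f(c, b, c) + g(c, b, b))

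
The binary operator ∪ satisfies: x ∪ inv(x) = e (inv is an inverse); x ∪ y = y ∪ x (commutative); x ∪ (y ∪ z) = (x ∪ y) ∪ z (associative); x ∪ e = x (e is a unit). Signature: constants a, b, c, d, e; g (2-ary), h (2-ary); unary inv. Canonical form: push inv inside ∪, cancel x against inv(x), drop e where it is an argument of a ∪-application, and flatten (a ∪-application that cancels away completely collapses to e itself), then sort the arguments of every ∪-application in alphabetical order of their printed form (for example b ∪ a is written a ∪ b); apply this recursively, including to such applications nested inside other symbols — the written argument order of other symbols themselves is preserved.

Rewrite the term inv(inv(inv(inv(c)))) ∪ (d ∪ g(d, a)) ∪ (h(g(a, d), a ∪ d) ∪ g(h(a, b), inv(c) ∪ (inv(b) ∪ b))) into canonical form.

Push inv inside:  distribute inv over ∪ and collapse double inv
Combine occurrences:  c ∪ d ∪ g(d, a) ∪ h(g(a, d), a ∪ d) ∪ g(h(a, b), inv(c))
Sort:  c ∪ d ∪ g(d, a) ∪ g(h(a, b), inv(c)) ∪ h(g(a, d), a ∪ d)

Answer: c ∪ d ∪ g(d, a) ∪ g(h(a, b), inv(c)) ∪ h(g(a, d), a ∪ d)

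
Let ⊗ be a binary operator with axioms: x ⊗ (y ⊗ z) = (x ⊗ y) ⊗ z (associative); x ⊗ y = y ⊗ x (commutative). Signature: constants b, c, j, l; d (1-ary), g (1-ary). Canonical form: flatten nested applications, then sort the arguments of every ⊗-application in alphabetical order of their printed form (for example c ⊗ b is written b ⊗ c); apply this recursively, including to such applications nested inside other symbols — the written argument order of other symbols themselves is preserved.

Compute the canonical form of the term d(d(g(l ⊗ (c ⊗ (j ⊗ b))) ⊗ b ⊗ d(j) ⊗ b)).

Answer: d(d(b ⊗ b ⊗ d(j) ⊗ g(b ⊗ c ⊗ j ⊗ l)))

Derivation:
Work inside:  g(l ⊗ (c ⊗ (j ⊗ b))) ⊗ b ⊗ d(j) ⊗ b
Simplify inside:  g(l ⊗ (c ⊗ (j ⊗ b)))  →  g(b ⊗ c ⊗ j ⊗ l)
Sort arguments:  b ⊗ b ⊗ d(j) ⊗ g(b ⊗ c ⊗ j ⊗ l)
Rebuild:  d(d(b ⊗ b ⊗ d(j) ⊗ g(b ⊗ c ⊗ j ⊗ l)))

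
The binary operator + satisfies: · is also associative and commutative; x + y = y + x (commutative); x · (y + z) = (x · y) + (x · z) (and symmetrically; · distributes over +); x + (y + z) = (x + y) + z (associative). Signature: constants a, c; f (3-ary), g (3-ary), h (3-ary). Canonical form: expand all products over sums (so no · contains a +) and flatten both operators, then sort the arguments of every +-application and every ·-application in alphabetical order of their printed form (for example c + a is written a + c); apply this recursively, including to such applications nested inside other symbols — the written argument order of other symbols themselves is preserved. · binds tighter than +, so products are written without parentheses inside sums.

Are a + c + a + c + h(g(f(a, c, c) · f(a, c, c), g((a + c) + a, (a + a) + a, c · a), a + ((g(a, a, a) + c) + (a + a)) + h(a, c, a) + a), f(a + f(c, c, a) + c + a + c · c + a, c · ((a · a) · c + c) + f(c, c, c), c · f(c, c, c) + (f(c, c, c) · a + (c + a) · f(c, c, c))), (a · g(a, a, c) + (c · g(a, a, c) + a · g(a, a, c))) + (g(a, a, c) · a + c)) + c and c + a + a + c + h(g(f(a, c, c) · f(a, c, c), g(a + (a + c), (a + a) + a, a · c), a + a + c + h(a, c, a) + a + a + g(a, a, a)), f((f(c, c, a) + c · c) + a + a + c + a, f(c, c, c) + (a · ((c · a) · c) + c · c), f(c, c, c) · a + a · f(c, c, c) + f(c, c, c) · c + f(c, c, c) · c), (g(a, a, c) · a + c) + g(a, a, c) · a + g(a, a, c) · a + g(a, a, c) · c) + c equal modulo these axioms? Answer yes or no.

Answer: yes — both canonical forms are a + a + c + c + c + h(g(f(a, c, c) · f(a, c, c), g(a + a + c, a + a + a, a · c), a + a + a + a + c + g(a, a, a) + h(a, c, a)), f(a + a + a + c + c · c + f(c, c, a), a · a · c · c + c · c + f(c, c, c), a · f(c, c, c) + a · f(c, c, c) + c · f(c, c, c) + c · f(c, c, c)), a · g(a, a, c) + a · g(a, a, c) + a · g(a, a, c) + c + c · g(a, a, c))

Derivation:
Left:  a + c + a + c + h(g(f(a, c, c) · f(a, c, c), g((a + c) + a, (a + a) + a, c · a), a + ((g(a, a, a) + c) + (a + a)) + h(a, c, a) + a), f(a + f(c, c, a) + c + a + c · c + a, c · ((a · a) · c + c) + f(c, c, c), c · f(c, c, c) + (f(c, c, c) · a + (c + a) · f(c, c, c))), (a · g(a, a, c) + (c · g(a, a, c) + a · g(a, a, c))) + (g(a, a, c) · a + c)) + c
  Expand:  a + c + a + c + h(g(f(a, c, c) · f(a, c, c), g(a + a + c, a + a + a, a · c), a + a + a + a + c + g(a, a, a) + h(a, c, a)), f(a + a + a + c + c · c + f(c, c, a), a · a · c · c + c · c + f(c, c, c), a · f(c, c, c) + a · f(c, c, c) + c · f(c, c, c) + c · f(c, c, c)), a · g(a, a, c) + a · g(a, a, c) + a · g(a, a, c) + c + c · g(a, a, c)) + c
  Order the arguments:  a + a + c + c + c + h(g(f(a, c, c) · f(a, c, c), g(a + a + c, a + a + a, a · c), a + a + a + a + c + g(a, a, a) + h(a, c, a)), f(a + a + a + c + c · c + f(c, c, a), a · a · c · c + c · c + f(c, c, c), a · f(c, c, c) + a · f(c, c, c) + c · f(c, c, c) + c · f(c, c, c)), a · g(a, a, c) + a · g(a, a, c) + a · g(a, a, c) + c + c · g(a, a, c))
Right:  c + a + a + c + h(g(f(a, c, c) · f(a, c, c), g(a + (a + c), (a + a) + a, a · c), a + a + c + h(a, c, a) + a + a + g(a, a, a)), f((f(c, c, a) + c · c) + a + a + c + a, f(c, c, c) + (a · ((c · a) · c) + c · c), f(c, c, c) · a + a · f(c, c, c) + f(c, c, c) · c + f(c, c, c) · c), (g(a, a, c) · a + c) + g(a, a, c) · a + g(a, a, c) · a + g(a, a, c) · c) + c
  Un-nest:  c + a + a + c + h(g(f(a, c, c) · f(a, c, c), g(a + a + c, a + a + a, a · c), a + a + a + a + c + g(a, a, a) + h(a, c, a)), f(a + a + a + c + c · c + f(c, c, a), a · a · c · c + c · c + f(c, c, c), a · f(c, c, c) + a · f(c, c, c) + c · f(c, c, c) + c · f(c, c, c)), a · g(a, a, c) + a · g(a, a, c) + a · g(a, a, c) + c + c · g(a, a, c)) + c
  Sort arguments:  a + a + c + c + c + h(g(f(a, c, c) · f(a, c, c), g(a + a + c, a + a + a, a · c), a + a + a + a + c + g(a, a, a) + h(a, c, a)), f(a + a + a + c + c · c + f(c, c, a), a · a · c · c + c · c + f(c, c, c), a · f(c, c, c) + a · f(c, c, c) + c · f(c, c, c) + c · f(c, c, c)), a · g(a, a, c) + a · g(a, a, c) + a · g(a, a, c) + c + c · g(a, a, c))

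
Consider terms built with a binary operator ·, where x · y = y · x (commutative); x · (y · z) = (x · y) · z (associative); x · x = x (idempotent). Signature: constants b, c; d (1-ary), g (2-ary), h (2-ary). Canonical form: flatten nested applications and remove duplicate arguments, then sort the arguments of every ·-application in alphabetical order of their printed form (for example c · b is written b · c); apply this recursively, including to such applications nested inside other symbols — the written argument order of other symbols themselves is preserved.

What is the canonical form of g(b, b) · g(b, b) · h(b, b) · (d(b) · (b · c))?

Merge nested applications:  g(b, b) · g(b, b) · h(b, b) · d(b) · b · c
Deduplicate:  drop duplicate g(b, b)
Sort arguments:  b · c · d(b) · g(b, b) · h(b, b)

Answer: b · c · d(b) · g(b, b) · h(b, b)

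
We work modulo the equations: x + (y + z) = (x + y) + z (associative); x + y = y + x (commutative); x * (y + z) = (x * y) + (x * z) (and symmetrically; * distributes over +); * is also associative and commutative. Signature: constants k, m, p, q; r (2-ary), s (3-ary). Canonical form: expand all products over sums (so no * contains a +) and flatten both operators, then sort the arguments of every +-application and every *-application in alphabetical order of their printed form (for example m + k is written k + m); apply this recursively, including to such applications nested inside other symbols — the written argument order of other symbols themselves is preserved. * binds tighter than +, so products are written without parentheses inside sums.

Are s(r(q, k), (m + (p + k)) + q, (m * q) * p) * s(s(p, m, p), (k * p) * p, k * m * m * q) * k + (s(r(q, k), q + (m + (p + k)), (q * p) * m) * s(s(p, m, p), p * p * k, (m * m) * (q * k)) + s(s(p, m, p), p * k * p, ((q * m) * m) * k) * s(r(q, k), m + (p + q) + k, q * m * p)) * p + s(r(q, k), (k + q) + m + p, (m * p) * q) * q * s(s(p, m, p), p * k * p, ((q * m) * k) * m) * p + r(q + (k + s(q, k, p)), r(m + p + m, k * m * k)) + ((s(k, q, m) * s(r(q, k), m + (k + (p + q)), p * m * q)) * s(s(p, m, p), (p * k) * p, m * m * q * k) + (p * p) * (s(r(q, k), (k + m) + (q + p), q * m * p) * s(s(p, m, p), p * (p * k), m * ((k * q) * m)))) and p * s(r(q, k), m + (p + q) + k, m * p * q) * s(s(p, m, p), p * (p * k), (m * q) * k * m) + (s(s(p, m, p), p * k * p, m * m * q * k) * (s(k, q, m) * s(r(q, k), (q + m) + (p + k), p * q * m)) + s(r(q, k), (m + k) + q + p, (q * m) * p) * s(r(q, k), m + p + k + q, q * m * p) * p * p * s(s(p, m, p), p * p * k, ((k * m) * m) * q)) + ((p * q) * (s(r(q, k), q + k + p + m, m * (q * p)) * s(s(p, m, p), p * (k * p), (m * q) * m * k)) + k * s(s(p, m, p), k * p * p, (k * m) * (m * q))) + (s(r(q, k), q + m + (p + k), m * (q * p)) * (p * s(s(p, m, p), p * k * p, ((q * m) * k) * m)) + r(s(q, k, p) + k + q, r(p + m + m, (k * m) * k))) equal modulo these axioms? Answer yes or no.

Left:  s(r(q, k), (m + (p + k)) + q, (m * q) * p) * s(s(p, m, p), (k * p) * p, k * m * m * q) * k + (s(r(q, k), q + (m + (p + k)), (q * p) * m) * s(s(p, m, p), p * p * k, (m * m) * (q * k)) + s(s(p, m, p), p * k * p, ((q * m) * m) * k) * s(r(q, k), m + (p + q) + k, q * m * p)) * p + s(r(q, k), (k + q) + m + p, (m * p) * q) * q * s(s(p, m, p), p * k * p, ((q * m) * k) * m) * p + r(q + (k + s(q, k, p)), r(m + p + m, k * m * k)) + ((s(k, q, m) * s(r(q, k), m + (k + (p + q)), p * m * q)) * s(s(p, m, p), (p * k) * p, m * m * q * k) + (p * p) * (s(r(q, k), (k + m) + (q + p), q * m * p) * s(s(p, m, p), p * (p * k), m * ((k * q) * m))))
  Expand products over sums:  k * s(r(q, k), k + m + p + q, m * p * q) * s(s(p, m, p), k * p * p, k * m * m * q) + p * s(r(q, k), k + m + p + q, m * p * q) * s(s(p, m, p), k * p * p, k * m * m * q) + p * s(r(q, k), k + m + p + q, m * p * q) * s(s(p, m, p), k * p * p, k * m * m * q) + p * q * s(r(q, k), k + m + p + q, m * p * q) * s(s(p, m, p), k * p * p, k * m * m * q) + r(k + q + s(q, k, p), r(m + m + p, k * k * m)) + s(k, q, m) * s(r(q, k), k + m + p + q, m * p * q) * s(s(p, m, p), k * p * p, k * m * m * q) + p * p * s(r(q, k), k + m + p + q, m * p * q) * s(s(p, m, p), k * p * p, k * m * m * q)
  Sort:  k * s(r(q, k), k + m + p + q, m * p * q) * s(s(p, m, p), k * p * p, k * m * m * q) + p * p * s(r(q, k), k + m + p + q, m * p * q) * s(s(p, m, p), k * p * p, k * m * m * q) + p * q * s(r(q, k), k + m + p + q, m * p * q) * s(s(p, m, p), k * p * p, k * m * m * q) + p * s(r(q, k), k + m + p + q, m * p * q) * s(s(p, m, p), k * p * p, k * m * m * q) + p * s(r(q, k), k + m + p + q, m * p * q) * s(s(p, m, p), k * p * p, k * m * m * q) + r(k + q + s(q, k, p), r(m + m + p, k * k * m)) + s(k, q, m) * s(r(q, k), k + m + p + q, m * p * q) * s(s(p, m, p), k * p * p, k * m * m * q)
Right:  p * s(r(q, k), m + (p + q) + k, m * p * q) * s(s(p, m, p), p * (p * k), (m * q) * k * m) + (s(s(p, m, p), p * k * p, m * m * q * k) * (s(k, q, m) * s(r(q, k), (q + m) + (p + k), p * q * m)) + s(r(q, k), (m + k) + q + p, (q * m) * p) * s(r(q, k), m + p + k + q, q * m * p) * p * p * s(s(p, m, p), p * p * k, ((k * m) * m) * q)) + ((p * q) * (s(r(q, k), q + k + p + m, m * (q * p)) * s(s(p, m, p), p * (k * p), (m * q) * m * k)) + k * s(s(p, m, p), k * p * p, (k * m) * (m * q))) + (s(r(q, k), q + m + (p + k), m * (q * p)) * (p * s(s(p, m, p), p * k * p, ((q * m) * k) * m)) + r(s(q, k, p) + k + q, r(p + m + m, (k * m) * k)))
  Un-nest:  p * s(r(q, k), k + m + p + q, m * p * q) * s(s(p, m, p), k * p * p, k * m * m * q) + s(k, q, m) * s(r(q, k), k + m + p + q, m * p * q) * s(s(p, m, p), k * p * p, k * m * m * q) + p * p * s(r(q, k), k + m + p + q, m * p * q) * s(r(q, k), k + m + p + q, m * p * q) * s(s(p, m, p), k * p * p, k * m * m * q) + p * q * s(r(q, k), k + m + p + q, m * p * q) * s(s(p, m, p), k * p * p, k * m * m * q) + k * s(s(p, m, p), k * p * p, k * m * m * q) + p * s(r(q, k), k + m + p + q, m * p * q) * s(s(p, m, p), k * p * p, k * m * m * q) + r(k + q + s(q, k, p), r(m + m + p, k * k * m))
  Order the arguments:  k * s(s(p, m, p), k * p * p, k * m * m * q) + p * p * s(r(q, k), k + m + p + q, m * p * q) * s(r(q, k), k + m + p + q, m * p * q) * s(s(p, m, p), k * p * p, k * m * m * q) + p * q * s(r(q, k), k + m + p + q, m * p * q) * s(s(p, m, p), k * p * p, k * m * m * q) + p * s(r(q, k), k + m + p + q, m * p * q) * s(s(p, m, p), k * p * p, k * m * m * q) + p * s(r(q, k), k + m + p + q, m * p * q) * s(s(p, m, p), k * p * p, k * m * m * q) + r(k + q + s(q, k, p), r(m + m + p, k * k * m)) + s(k, q, m) * s(r(q, k), k + m + p + q, m * p * q) * s(s(p, m, p), k * p * p, k * m * m * q)

Answer: no — k * s(r(q, k), k + m + p + q, m * p * q) * s(s(p, m, p), k * p * p, k * m * m * q) + p * p * s(r(q, k), k + m + p + q, m * p * q) * s(s(p, m, p), k * p * p, k * m * m * q) + p * q * s(r(q, k), k + m + p + q, m * p * q) * s(s(p, m, p), k * p * p, k * m * m * q) + p * s(r(q, k), k + m + p + q, m * p * q) * s(s(p, m, p), k * p * p, k * m * m * q) + p * s(r(q, k), k + m + p + q, m * p * q) * s(s(p, m, p), k * p * p, k * m * m * q) + r(k + q + s(q, k, p), r(m + m + p, k * k * m)) + s(k, q, m) * s(r(q, k), k + m + p + q, m * p * q) * s(s(p, m, p), k * p * p, k * m * m * q) vs k * s(s(p, m, p), k * p * p, k * m * m * q) + p * p * s(r(q, k), k + m + p + q, m * p * q) * s(r(q, k), k + m + p + q, m * p * q) * s(s(p, m, p), k * p * p, k * m * m * q) + p * q * s(r(q, k), k + m + p + q, m * p * q) * s(s(p, m, p), k * p * p, k * m * m * q) + p * s(r(q, k), k + m + p + q, m * p * q) * s(s(p, m, p), k * p * p, k * m * m * q) + p * s(r(q, k), k + m + p + q, m * p * q) * s(s(p, m, p), k * p * p, k * m * m * q) + r(k + q + s(q, k, p), r(m + m + p, k * k * m)) + s(k, q, m) * s(r(q, k), k + m + p + q, m * p * q) * s(s(p, m, p), k * p * p, k * m * m * q)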